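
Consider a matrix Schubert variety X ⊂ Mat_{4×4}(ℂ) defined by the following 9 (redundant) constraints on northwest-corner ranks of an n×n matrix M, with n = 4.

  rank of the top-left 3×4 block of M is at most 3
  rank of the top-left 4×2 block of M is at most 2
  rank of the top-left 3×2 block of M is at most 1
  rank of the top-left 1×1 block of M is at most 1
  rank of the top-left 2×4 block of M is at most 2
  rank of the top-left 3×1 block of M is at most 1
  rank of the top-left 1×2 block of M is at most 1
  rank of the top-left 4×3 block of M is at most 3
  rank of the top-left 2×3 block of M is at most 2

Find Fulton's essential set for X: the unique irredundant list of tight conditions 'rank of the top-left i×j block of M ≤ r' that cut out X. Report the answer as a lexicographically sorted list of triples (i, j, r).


Reconstructing r_w from the 9 given conditions:

  1, 1, 1, 1
  1, 1, 2, 2
  1, 1, 2, 3
  1, 2, 3, 4

second differences of R give the permutation w = (1, 3, 4, 2).

1 SE-corner of the 2-cell Rothe diagram gives Ess(w):

[(3, 2, 1)]


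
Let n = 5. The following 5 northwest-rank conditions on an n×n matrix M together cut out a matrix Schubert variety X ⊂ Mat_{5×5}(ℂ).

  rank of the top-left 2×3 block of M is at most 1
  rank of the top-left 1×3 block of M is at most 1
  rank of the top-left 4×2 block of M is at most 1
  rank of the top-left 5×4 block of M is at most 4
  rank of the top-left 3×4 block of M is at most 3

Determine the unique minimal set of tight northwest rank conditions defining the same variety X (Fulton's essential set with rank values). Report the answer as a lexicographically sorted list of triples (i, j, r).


Recovering R(i,j) via the rank-extension bound from the 5 conditions:

  1  1  1  1  1
  1  1  1  2  2
  1  1  2  3  3
  1  1  2  3  4
  1  2  3  4  5

hence w(1..5) = (1, 4, 3, 5, 2).

ℓ(w)=4; the 2 essential cells (i,j,r):

[(2, 3, 1), (4, 2, 1)]


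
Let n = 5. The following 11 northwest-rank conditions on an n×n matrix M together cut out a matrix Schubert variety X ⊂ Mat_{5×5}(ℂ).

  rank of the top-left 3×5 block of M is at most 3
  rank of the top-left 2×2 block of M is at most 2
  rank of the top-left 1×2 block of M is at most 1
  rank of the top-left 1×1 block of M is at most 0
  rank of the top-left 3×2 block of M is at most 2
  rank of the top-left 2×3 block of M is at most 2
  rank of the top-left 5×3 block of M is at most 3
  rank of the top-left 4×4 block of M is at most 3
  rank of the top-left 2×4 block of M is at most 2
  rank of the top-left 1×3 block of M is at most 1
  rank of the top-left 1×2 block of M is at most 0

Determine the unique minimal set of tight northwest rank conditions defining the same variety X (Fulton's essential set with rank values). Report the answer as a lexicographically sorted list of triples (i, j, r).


Computing R[i][j] = min implied NW-rank bound (n=5, 11 conditions):

  i=1: 0  0  1  1  1
  i=2: 1  1  2  2  2
  i=3: 1  2  3  3  3
  i=4: 1  2  3  3  4
  i=5: 1  2  3  4  5

second differences of R give the permutation w = (3, 1, 2, 5, 4).

ℓ(w)=3; the 2 essential cells (i,j,r):

[(1, 2, 0), (4, 4, 3)]


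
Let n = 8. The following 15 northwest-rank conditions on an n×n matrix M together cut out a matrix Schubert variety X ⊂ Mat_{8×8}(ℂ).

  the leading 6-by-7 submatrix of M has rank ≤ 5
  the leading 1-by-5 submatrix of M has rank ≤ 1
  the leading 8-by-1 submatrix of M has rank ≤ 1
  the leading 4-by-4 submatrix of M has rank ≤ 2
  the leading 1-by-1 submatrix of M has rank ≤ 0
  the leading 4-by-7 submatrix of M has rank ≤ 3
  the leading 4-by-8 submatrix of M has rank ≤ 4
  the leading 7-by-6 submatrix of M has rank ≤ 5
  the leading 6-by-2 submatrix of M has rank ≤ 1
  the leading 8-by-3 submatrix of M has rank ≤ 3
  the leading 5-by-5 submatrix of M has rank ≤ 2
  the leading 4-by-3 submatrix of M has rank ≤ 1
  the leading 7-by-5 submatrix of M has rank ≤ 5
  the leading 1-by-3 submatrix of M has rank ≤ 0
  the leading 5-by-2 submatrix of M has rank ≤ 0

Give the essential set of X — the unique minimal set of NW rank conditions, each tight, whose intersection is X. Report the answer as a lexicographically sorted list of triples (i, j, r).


Propagating the 15 rank bounds to every northwest block:

  0, 0, 0, 1, 1, 1, 1, 1
  0, 0, 1, 2, 2, 2, 2, 2
  0, 0, 1, 2, 2, 3, 3, 3
  0, 0, 1, 2, 2, 3, 3, 4
  0, 0, 1, 2, 2, 3, 4, 5
  1, 1, 2, 3, 3, 4, 5, 6
  1, 2, 3, 4, 4, 5, 6, 7
  1, 2, 3, 4, 5, 6, 7, 8

the unique w with this rank table is (4, 3, 6, 8, 7, 1, 2, 5).

D(w) has 15 cells with 4 SE-corners; essential set:

[(1, 3, 0), (4, 7, 3), (5, 2, 0), (5, 5, 2)]


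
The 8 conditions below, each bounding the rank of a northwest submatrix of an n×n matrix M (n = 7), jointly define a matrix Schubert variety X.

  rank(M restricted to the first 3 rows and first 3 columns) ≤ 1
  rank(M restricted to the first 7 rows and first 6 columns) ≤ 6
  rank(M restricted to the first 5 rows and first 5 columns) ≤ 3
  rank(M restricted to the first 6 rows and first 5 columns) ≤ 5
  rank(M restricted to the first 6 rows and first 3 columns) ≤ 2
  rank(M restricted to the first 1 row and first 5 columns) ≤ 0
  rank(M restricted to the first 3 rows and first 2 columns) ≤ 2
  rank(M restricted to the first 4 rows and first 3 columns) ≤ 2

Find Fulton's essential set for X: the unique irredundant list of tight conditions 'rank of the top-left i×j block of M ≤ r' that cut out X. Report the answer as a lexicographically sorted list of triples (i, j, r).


Recovering R(i,j) via the rank-extension bound from the 8 conditions:

  0  0  0  0  0  1  1
  1  1  1  1  1  2  2
  1  1  1  2  2  3  3
  1  2  2  3  3  4  4
  1  2  2  3  3  4  5
  1  2  2  3  4  5  6
  1  2  3  4  5  6  7

hence w(1..7) = (6, 1, 4, 2, 7, 5, 3).

4 SE-corners of the 10-cell Rothe diagram give Ess(w):

[(1, 5, 0), (3, 3, 1), (5, 5, 3), (6, 3, 2)]


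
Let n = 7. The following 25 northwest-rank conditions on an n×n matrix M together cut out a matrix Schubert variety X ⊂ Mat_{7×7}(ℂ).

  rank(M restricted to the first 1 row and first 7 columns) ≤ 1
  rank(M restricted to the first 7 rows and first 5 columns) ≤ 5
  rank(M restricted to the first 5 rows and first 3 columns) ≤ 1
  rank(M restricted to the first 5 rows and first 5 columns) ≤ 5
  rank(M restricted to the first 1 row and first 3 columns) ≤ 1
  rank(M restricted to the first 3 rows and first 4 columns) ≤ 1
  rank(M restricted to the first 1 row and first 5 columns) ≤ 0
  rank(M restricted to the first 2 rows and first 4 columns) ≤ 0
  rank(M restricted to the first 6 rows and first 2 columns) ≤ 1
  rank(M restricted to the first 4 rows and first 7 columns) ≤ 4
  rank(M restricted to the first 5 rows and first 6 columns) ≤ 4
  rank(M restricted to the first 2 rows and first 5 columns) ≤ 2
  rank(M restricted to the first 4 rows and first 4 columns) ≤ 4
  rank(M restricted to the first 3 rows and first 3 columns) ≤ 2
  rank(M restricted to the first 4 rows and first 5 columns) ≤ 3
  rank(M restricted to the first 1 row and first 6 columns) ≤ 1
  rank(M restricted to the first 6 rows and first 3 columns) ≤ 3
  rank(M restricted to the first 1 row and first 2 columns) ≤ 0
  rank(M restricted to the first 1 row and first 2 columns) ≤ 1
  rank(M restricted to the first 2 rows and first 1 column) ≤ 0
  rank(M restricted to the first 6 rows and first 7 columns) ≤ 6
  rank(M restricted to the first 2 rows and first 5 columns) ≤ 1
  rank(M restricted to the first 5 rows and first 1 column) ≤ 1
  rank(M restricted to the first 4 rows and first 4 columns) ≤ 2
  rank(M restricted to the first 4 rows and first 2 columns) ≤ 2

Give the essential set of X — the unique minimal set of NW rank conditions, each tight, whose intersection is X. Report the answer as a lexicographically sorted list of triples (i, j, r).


Rank table r_w(7×7) implied by the 25 constraints:

  0  0  0  0  0  1  1
  0  0  0  0  1  2  2
  1  1  1  1  2  3  3
  1  1  1  2  3  4  4
  1  1  1  2  3  4  5
  1  1  2  3  4  5  6
  1  2  3  4  5  6  7

so w = (6, 5, 1, 4, 7, 3, 2).

4 SE-corners of the 14-cell Rothe diagram give Ess(w):

[(1, 5, 0), (2, 4, 0), (5, 3, 1), (6, 2, 1)]


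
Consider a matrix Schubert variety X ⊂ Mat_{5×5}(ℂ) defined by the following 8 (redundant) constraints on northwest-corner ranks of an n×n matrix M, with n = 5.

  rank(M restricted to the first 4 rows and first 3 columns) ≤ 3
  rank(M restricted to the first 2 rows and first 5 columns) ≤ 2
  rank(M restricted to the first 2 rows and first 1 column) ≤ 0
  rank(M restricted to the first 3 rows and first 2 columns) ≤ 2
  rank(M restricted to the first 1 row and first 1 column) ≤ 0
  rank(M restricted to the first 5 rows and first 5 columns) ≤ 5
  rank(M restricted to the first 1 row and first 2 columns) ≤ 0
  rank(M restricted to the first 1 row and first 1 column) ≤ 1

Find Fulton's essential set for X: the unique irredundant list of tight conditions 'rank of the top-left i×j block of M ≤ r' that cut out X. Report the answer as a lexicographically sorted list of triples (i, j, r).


Recovering R(i,j) via the rank-extension bound from the 8 conditions:

  R[1]: 0 | 0 | 1 | 1 | 1
  R[2]: 0 | 1 | 2 | 2 | 2
  R[3]: 1 | 2 | 3 | 3 | 3
  R[4]: 1 | 2 | 3 | 4 | 4
  R[5]: 1 | 2 | 3 | 4 | 5

second differences of R give the permutation w = (3, 2, 1, 4, 5).

Fulton essential set (2 of the 3 Rothe cells):

[(1, 2, 0), (2, 1, 0)]


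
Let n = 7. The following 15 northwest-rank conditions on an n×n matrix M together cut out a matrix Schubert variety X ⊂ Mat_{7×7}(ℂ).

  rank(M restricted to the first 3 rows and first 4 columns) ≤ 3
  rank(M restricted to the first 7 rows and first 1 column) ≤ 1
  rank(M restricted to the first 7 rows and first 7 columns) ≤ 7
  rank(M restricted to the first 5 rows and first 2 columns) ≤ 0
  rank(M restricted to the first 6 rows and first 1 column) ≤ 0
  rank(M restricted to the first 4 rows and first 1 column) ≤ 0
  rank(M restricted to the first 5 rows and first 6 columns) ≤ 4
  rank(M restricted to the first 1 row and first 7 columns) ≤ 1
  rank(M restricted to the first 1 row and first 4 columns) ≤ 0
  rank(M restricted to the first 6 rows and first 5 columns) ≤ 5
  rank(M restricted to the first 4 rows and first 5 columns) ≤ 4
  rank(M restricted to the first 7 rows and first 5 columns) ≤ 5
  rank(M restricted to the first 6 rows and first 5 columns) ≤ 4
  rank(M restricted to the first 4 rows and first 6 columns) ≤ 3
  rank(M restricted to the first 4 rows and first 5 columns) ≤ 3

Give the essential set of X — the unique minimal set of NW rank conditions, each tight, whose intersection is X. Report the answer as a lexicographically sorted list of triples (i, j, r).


Computing R[i][j] = min implied NW-rank bound (n=7, 15 conditions):

  0 0 0 0 1 1 1
  0 0 1 1 2 2 2
  0 0 1 2 3 3 3
  0 0 1 2 3 3 4
  0 0 1 2 3 4 5
  0 1 2 3 4 5 6
  1 2 3 4 5 6 7

so w = (5, 3, 4, 7, 6, 2, 1).

D(w) has 14 cells with 4 SE-corners; essential set:

[(1, 4, 0), (4, 6, 3), (5, 2, 0), (6, 1, 0)]


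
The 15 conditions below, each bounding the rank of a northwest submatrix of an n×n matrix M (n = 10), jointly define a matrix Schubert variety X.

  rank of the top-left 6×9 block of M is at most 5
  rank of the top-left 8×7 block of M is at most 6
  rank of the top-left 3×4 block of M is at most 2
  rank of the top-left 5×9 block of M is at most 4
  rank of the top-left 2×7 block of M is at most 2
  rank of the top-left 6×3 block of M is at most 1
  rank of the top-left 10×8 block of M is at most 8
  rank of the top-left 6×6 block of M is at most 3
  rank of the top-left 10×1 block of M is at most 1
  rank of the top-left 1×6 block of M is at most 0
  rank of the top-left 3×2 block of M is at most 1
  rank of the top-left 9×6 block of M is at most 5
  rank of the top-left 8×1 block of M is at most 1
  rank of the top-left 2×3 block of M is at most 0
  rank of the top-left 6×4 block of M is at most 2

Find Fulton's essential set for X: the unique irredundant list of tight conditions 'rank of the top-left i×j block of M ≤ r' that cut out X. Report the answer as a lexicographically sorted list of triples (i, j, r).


The tightest implied rank at each (i,j), from the 15 conditions:

  i=1: 0  0  0  0  0  0  1  1  1  1
  i=2: 0  0  0  1  1  1  2  2  2  2
  i=3: 1  1  1  2  2  2  3  3  3  3
  i=4: 1  1  1  2  3  3  4  4  4  4
  i=5: 1  1  1  2  3  3  4  4  4  5
  i=6: 1  1  1  2  3  3  4  5  5  6
  i=7: 1  2  2  3  4  4  5  6  6  7
  i=8: 1  2  3  4  5  5  6  7  7  8
  i=9: 1  2  3  4  5  5  6  7  8  9
  i=10: 1  2  3  4  5  6  7  8  9  10

so w = (7, 4, 1, 5, 10, 8, 2, 3, 9, 6).

Rothe diagram D(w) (20 cells), 6 SE-corners (essential conditions):

[(1, 6, 0), (2, 3, 0), (5, 9, 4), (6, 3, 1), (6, 6, 3), (9, 6, 5)]


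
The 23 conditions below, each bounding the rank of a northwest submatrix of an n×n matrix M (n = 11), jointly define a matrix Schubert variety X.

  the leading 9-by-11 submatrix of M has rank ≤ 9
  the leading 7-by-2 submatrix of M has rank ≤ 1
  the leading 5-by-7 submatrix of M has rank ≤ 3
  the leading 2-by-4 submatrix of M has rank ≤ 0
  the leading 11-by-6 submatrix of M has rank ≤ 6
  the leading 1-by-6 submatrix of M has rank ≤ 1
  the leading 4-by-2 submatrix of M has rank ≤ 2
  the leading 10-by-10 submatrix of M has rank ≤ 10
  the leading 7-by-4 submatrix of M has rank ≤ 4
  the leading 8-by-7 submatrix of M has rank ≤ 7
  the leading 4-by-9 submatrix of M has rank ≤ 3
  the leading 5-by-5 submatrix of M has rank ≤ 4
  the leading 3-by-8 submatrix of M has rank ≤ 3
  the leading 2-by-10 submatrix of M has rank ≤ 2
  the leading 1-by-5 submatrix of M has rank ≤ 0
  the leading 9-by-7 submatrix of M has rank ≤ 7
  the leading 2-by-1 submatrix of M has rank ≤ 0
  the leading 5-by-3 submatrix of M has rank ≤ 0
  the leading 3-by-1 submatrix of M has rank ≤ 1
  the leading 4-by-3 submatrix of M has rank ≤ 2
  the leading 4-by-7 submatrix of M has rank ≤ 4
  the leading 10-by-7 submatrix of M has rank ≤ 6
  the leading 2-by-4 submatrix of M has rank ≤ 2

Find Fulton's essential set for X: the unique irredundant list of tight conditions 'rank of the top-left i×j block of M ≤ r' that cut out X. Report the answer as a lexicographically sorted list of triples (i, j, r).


The tightest implied rank at each (i,j), from the 23 conditions:

  i=1: 0 0 0 0 0 1 1 1 1 1 1
  i=2: 0 0 0 0 1 2 2 2 2 2 2
  i=3: 0 0 0 1 2 3 3 3 3 3 3
  i=4: 0 0 0 1 2 3 3 3 3 4 4
  i=5: 0 0 0 1 2 3 3 4 4 5 5
  i=6: 1 1 1 2 3 4 4 5 5 6 6
  i=7: 1 1 2 3 4 5 5 6 6 7 7
  i=8: 1 2 3 4 5 6 6 7 7 8 8
  i=9: 1 2 3 4 5 6 6 7 8 9 9
  i=10: 1 2 3 4 5 6 6 7 8 9 10
  i=11: 1 2 3 4 5 6 7 8 9 10 11

reading off 1-entries of Δ²R: w = (6, 5, 4, 10, 8, 1, 3, 2, 9, 11, 7).

D(w) has 25 cells with 7 SE-corners; essential set:

[(1, 5, 0), (2, 4, 0), (4, 9, 3), (5, 3, 0), (5, 7, 3), (7, 2, 1), (10, 7, 6)]


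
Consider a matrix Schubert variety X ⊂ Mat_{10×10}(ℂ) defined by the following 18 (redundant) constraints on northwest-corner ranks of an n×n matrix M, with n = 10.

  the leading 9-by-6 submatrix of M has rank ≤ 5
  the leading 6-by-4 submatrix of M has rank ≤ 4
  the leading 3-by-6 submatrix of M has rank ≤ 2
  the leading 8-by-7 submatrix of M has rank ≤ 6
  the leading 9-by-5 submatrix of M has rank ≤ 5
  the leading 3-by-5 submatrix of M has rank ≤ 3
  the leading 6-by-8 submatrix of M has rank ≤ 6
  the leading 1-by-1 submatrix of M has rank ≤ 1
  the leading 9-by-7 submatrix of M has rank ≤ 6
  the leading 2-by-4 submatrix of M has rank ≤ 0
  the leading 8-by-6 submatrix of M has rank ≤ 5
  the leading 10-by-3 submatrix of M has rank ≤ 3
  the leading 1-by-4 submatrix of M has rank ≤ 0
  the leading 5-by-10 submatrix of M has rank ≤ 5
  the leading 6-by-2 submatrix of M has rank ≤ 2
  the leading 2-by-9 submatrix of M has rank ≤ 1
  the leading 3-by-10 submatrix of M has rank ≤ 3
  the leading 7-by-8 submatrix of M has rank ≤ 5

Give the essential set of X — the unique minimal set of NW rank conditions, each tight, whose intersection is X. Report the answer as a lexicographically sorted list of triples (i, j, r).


Computing R[i][j] = min implied NW-rank bound (n=10, 18 conditions):

  row 1: 0 0 0 0 1 1 1 1 1 1
  row 2: 0 0 0 0 1 1 1 1 1 2
  row 3: 1 1 1 1 2 2 2 2 2 3
  row 4: 1 2 2 2 3 3 3 3 3 4
  row 5: 1 2 3 3 4 4 4 4 4 5
  row 6: 1 2 3 4 5 5 5 5 5 6
  row 7: 1 2 3 4 5 5 5 5 6 7
  row 8: 1 2 3 4 5 5 6 6 7 8
  row 9: 1 2 3 4 5 5 6 7 8 9
  row 10: 1 2 3 4 5 6 7 8 9 10

the unique w with this rank table is (5, 10, 1, 2, 3, 4, 9, 7, 8, 6).

4 SE-corners of the 17-cell Rothe diagram give Ess(w):

[(2, 4, 0), (2, 9, 1), (7, 8, 5), (9, 6, 5)]


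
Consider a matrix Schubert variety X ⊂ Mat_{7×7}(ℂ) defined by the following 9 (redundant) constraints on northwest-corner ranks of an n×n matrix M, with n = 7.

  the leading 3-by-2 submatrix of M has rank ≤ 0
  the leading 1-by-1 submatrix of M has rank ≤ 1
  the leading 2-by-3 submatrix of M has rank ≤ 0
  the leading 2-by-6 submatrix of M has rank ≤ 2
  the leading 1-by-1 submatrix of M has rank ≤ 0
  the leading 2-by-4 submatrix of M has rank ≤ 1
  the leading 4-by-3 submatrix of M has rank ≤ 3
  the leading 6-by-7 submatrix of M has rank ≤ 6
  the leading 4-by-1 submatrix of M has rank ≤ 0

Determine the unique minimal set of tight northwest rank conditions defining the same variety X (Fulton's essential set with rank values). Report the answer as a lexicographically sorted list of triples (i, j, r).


Propagating the 9 rank bounds to every northwest block:

  row 1: 0, 0, 0, 1, 1, 1, 1
  row 2: 0, 0, 0, 1, 2, 2, 2
  row 3: 0, 0, 1, 2, 3, 3, 3
  row 4: 0, 1, 2, 3, 4, 4, 4
  row 5: 1, 2, 3, 4, 5, 5, 5
  row 6: 1, 2, 3, 4, 5, 6, 6
  row 7: 1, 2, 3, 4, 5, 6, 7

hence w(1..7) = (4, 5, 3, 2, 1, 6, 7).

ℓ(w)=9; the 3 essential cells (i,j,r):

[(2, 3, 0), (3, 2, 0), (4, 1, 0)]


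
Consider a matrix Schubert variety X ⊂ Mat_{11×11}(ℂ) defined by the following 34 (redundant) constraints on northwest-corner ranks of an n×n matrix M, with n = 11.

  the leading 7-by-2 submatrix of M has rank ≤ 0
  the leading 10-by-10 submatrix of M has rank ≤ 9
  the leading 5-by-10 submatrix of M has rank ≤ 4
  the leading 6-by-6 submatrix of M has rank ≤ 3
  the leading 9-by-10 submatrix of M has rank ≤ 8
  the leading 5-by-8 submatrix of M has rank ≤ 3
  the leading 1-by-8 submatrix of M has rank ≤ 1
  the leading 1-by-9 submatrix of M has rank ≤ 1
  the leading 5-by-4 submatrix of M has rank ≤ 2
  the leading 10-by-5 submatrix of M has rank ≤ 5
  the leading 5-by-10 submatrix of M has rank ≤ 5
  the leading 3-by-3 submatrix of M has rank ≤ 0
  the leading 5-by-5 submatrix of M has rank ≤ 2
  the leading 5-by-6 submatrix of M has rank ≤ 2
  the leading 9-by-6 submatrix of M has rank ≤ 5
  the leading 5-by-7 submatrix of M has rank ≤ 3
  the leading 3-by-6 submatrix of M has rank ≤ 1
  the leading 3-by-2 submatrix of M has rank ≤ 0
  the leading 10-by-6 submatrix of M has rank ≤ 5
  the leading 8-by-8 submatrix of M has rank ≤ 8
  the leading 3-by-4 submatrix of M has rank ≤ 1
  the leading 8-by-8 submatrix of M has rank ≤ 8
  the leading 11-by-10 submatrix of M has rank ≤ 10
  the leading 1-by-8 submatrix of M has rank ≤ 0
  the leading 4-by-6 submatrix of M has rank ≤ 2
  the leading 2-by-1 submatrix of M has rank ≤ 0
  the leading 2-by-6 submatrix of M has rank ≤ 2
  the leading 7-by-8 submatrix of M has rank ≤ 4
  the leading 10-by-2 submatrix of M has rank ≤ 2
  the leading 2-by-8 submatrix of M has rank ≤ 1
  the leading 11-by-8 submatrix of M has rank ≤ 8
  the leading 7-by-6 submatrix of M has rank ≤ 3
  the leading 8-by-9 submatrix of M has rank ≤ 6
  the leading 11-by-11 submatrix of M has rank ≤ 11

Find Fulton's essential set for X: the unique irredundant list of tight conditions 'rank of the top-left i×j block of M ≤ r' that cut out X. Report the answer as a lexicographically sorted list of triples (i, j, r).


The tightest implied rank at each (i,j), from the 34 conditions:

  row 1: 0 0 0 0 0 0 0 0 1 1 1
  row 2: 0 0 0 1 1 1 1 1 2 2 2
  row 3: 0 0 0 1 1 1 2 2 3 3 3
  row 4: 0 0 1 2 2 2 3 3 4 4 4
  row 5: 0 0 1 2 2 2 3 3 4 4 5
  row 6: 0 0 1 2 3 3 4 4 5 5 6
  row 7: 0 0 1 2 3 3 4 4 5 6 7
  row 8: 1 1 2 3 4 4 5 5 6 7 8
  row 9: 1 2 3 4 5 5 6 6 7 8 9
  row 10: 1 2 3 4 5 5 6 7 8 9 10
  row 11: 1 2 3 4 5 6 7 8 9 10 11

hence w(1..11) = (9, 4, 7, 3, 11, 5, 10, 1, 2, 8, 6).

ℓ(w)=31; the 10 essential cells (i,j,r):

[(1, 8, 0), (3, 3, 0), (3, 6, 1), (5, 6, 2), (5, 8, 3), (5, 10, 4), (7, 2, 0), (7, 6, 3), (7, 8, 4), (10, 6, 5)]


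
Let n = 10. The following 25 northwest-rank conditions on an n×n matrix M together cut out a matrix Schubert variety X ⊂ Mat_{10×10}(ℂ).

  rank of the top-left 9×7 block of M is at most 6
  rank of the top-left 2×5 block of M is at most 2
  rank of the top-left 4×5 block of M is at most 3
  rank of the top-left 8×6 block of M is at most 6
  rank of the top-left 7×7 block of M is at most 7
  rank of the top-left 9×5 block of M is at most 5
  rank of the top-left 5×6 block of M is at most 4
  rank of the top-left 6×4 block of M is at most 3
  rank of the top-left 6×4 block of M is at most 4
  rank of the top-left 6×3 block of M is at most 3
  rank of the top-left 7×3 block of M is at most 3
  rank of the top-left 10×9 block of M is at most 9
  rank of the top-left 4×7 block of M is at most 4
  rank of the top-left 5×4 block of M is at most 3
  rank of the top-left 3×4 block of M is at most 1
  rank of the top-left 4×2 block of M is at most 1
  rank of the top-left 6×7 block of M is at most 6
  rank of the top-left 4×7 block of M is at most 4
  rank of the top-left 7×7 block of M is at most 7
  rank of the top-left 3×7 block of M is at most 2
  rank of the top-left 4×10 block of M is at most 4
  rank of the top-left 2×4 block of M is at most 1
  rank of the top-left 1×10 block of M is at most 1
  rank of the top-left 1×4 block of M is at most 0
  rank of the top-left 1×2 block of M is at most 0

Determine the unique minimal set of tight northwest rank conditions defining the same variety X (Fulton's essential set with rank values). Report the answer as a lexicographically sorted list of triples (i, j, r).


Recovering R(i,j) via the rank-extension bound from the 25 conditions:

  row 1: 0, 0, 0, 0, 1, 1, 1, 1, 1, 1
  row 2: 1, 1, 1, 1, 2, 2, 2, 2, 2, 2
  row 3: 1, 1, 1, 1, 2, 2, 2, 3, 3, 3
  row 4: 1, 1, 2, 2, 3, 3, 3, 4, 4, 4
  row 5: 1, 2, 3, 3, 4, 4, 4, 5, 5, 5
  row 6: 1, 2, 3, 3, 4, 5, 5, 6, 6, 6
  row 7: 1, 2, 3, 4, 5, 6, 6, 7, 7, 7
  row 8: 1, 2, 3, 4, 5, 6, 6, 7, 8, 8
  row 9: 1, 2, 3, 4, 5, 6, 6, 7, 8, 9
  row 10: 1, 2, 3, 4, 5, 6, 7, 8, 9, 10

giving w = (5, 1, 8, 3, 2, 6, 4, 9, 10, 7) via Δ²R.

ℓ(w)=13; the 6 essential cells (i,j,r):

[(1, 4, 0), (3, 4, 1), (3, 7, 2), (4, 2, 1), (6, 4, 3), (9, 7, 6)]


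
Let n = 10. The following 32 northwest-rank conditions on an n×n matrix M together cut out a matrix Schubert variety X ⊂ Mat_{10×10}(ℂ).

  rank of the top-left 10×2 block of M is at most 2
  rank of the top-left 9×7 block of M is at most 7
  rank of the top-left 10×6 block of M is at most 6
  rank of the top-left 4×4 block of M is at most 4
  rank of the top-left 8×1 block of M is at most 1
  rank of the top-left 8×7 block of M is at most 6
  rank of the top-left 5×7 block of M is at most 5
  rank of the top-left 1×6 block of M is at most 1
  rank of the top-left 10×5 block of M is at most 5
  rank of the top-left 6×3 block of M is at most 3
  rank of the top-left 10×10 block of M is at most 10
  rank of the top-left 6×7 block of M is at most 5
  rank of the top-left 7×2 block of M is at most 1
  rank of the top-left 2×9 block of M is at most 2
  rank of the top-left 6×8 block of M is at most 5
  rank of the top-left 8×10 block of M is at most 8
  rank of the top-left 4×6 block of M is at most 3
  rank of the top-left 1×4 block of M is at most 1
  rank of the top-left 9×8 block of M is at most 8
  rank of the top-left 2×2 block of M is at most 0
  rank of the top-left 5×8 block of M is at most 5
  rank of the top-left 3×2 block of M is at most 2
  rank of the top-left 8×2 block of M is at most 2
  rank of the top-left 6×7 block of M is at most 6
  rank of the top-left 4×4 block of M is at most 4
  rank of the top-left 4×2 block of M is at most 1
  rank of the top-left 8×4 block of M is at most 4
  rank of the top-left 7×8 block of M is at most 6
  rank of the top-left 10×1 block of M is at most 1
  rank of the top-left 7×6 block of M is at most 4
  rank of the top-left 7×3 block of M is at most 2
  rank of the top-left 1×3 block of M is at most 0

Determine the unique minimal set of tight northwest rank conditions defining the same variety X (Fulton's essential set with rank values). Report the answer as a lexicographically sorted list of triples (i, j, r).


Propagating the 32 rank bounds to every northwest block:

  row 1: 0 0 0 1 1 1 1 1 1 1
  row 2: 0 0 1 2 2 2 2 2 2 2
  row 3: 1 1 2 3 3 3 3 3 3 3
  row 4: 1 1 2 3 3 3 4 4 4 4
  row 5: 1 1 2 3 4 4 5 5 5 5
  row 6: 1 1 2 3 4 4 5 5 6 6
  row 7: 1 1 2 3 4 4 5 6 7 7
  row 8: 1 2 3 4 5 5 6 7 8 8
  row 9: 1 2 3 4 5 6 7 8 9 9
  row 10: 1 2 3 4 5 6 7 8 9 10

second differences of R give the permutation w = (4, 3, 1, 7, 5, 9, 8, 2, 6, 10).

D(w) has 14 cells with 6 SE-corners; essential set:

[(1, 3, 0), (2, 2, 0), (4, 6, 3), (6, 8, 5), (7, 2, 1), (7, 6, 4)]


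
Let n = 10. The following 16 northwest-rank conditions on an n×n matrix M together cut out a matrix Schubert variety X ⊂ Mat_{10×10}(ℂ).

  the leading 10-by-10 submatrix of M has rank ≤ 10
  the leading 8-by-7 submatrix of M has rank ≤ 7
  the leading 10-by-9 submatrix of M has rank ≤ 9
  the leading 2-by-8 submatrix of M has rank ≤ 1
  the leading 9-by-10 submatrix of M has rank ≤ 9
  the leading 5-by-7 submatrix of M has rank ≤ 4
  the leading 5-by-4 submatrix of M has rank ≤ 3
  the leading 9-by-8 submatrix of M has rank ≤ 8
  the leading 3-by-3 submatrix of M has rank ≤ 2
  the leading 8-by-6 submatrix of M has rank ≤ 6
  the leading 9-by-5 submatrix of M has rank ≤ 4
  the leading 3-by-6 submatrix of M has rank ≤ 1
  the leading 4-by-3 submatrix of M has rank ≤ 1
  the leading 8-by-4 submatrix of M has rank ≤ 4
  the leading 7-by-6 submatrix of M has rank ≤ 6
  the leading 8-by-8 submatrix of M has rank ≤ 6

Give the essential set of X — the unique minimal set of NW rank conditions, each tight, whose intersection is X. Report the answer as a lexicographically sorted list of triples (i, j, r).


The tightest implied rank at each (i,j), from the 16 conditions:

  i=1: 1  1  1  1  1  1  1  1  1  1
  i=2: 1  1  1  1  1  1  1  1  2  2
  i=3: 1  1  1  1  1  1  2  2  3  3
  i=4: 1  1  1  2  2  2  3  3  4  4
  i=5: 1  2  2  3  3  3  4  4  5  5
  i=6: 1  2  3  4  4  4  5  5  6  6
  i=7: 1  2  3  4  4  5  6  6  7  7
  i=8: 1  2  3  4  4  5  6  6  7  8
  i=9: 1  2  3  4  4  5  6  7  8  9
  i=10: 1  2  3  4  5  6  7  8  9  10

giving w = (1, 9, 7, 4, 2, 3, 6, 10, 8, 5) via Δ²R.

D(w) has 18 cells with 5 SE-corners; essential set:

[(2, 8, 1), (3, 6, 1), (4, 3, 1), (8, 8, 6), (9, 5, 4)]


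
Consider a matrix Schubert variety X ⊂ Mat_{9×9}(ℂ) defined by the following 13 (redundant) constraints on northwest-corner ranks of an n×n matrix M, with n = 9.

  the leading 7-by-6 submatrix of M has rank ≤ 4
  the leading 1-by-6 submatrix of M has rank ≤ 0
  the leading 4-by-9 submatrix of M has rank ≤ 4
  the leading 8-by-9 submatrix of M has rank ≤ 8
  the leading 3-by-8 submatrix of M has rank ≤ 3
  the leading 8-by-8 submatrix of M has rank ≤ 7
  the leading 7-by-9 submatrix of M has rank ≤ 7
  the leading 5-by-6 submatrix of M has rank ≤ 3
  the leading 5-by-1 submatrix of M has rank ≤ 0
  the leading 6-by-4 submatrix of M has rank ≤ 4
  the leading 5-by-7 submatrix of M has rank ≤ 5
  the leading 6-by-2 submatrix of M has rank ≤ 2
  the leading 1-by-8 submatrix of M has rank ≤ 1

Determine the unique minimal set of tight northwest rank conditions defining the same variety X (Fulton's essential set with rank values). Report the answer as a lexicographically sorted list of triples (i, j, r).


Reconstructing r_w from the 13 given conditions:

  0 | 0 | 0 | 0 | 0 | 0 | 1 | 1 | 1
  0 | 1 | 1 | 1 | 1 | 1 | 2 | 2 | 2
  0 | 1 | 2 | 2 | 2 | 2 | 3 | 3 | 3
  0 | 1 | 2 | 3 | 3 | 3 | 4 | 4 | 4
  0 | 1 | 2 | 3 | 3 | 3 | 4 | 5 | 5
  1 | 2 | 3 | 4 | 4 | 4 | 5 | 6 | 6
  1 | 2 | 3 | 4 | 4 | 4 | 5 | 6 | 7
  1 | 2 | 3 | 4 | 5 | 5 | 6 | 7 | 8
  1 | 2 | 3 | 4 | 5 | 6 | 7 | 8 | 9

the unique w with this rank table is (7, 2, 3, 4, 8, 1, 9, 5, 6).

Rothe diagram D(w) (14 cells), 4 SE-corners (essential conditions):

[(1, 6, 0), (5, 1, 0), (5, 6, 3), (7, 6, 4)]


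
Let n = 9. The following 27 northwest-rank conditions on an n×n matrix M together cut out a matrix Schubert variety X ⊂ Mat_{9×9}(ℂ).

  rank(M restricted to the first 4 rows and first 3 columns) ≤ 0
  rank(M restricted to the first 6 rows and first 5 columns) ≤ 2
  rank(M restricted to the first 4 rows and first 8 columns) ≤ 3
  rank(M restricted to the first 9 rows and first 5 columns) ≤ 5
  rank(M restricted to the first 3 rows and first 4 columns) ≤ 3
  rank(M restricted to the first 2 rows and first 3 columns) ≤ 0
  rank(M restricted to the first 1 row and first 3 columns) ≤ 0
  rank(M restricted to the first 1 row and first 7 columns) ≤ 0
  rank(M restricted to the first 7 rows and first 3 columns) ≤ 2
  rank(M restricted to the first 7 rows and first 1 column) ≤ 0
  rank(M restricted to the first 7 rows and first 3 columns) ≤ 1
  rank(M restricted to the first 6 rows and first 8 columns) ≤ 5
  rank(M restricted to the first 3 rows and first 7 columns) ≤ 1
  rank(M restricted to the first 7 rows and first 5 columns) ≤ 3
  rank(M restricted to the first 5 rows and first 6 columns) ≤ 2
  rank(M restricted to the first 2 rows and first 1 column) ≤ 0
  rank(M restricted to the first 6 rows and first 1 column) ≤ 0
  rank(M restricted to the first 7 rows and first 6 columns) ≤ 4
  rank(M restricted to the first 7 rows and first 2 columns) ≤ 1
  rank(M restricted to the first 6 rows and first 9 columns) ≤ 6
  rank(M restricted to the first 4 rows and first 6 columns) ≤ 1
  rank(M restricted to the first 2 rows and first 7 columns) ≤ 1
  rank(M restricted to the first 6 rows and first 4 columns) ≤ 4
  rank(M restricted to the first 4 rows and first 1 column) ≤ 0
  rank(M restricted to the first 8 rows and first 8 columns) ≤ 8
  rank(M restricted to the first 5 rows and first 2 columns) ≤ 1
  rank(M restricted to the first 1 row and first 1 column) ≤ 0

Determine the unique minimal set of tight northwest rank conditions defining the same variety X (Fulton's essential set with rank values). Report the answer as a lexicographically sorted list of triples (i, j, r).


The tightest implied rank at each (i,j), from the 27 conditions:

  R[1]: 0, 0, 0, 0, 0, 0, 0, 1, 1
  R[2]: 0, 0, 0, 1, 1, 1, 1, 2, 2
  R[3]: 0, 0, 0, 1, 1, 1, 1, 2, 3
  R[4]: 0, 0, 0, 1, 1, 1, 2, 3, 4
  R[5]: 0, 1, 1, 2, 2, 2, 3, 4, 5
  R[6]: 0, 1, 1, 2, 2, 3, 4, 5, 6
  R[7]: 0, 1, 1, 2, 3, 4, 5, 6, 7
  R[8]: 1, 2, 2, 3, 4, 5, 6, 7, 8
  R[9]: 1, 2, 3, 4, 5, 6, 7, 8, 9

hence w(1..9) = (8, 4, 9, 7, 2, 6, 5, 1, 3).

D(w) has 27 cells with 7 SE-corners; essential set:

[(1, 7, 0), (3, 7, 1), (4, 3, 0), (4, 6, 1), (6, 5, 2), (7, 1, 0), (7, 3, 1)]


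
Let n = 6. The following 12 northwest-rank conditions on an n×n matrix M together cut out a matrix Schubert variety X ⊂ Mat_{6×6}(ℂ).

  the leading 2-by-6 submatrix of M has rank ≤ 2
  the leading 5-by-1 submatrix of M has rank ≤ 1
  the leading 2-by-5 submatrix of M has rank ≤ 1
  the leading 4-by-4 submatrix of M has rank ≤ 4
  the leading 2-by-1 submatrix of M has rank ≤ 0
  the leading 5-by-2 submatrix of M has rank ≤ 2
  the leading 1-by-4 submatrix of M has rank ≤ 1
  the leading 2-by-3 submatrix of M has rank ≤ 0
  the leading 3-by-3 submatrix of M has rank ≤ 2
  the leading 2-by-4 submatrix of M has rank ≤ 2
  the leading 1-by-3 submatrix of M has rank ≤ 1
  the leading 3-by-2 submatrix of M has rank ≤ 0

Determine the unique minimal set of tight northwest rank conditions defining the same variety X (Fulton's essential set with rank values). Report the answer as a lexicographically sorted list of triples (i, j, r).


The tightest implied rank at each (i,j), from the 12 conditions:

  0 0 0 1 1 1
  0 0 0 1 1 2
  0 0 1 2 2 3
  1 1 2 3 3 4
  1 2 3 4 4 5
  1 2 3 4 5 6

the unique w with this rank table is (4, 6, 3, 1, 2, 5).

D(w) has 9 cells with 3 SE-corners; essential set:

[(2, 3, 0), (2, 5, 1), (3, 2, 0)]


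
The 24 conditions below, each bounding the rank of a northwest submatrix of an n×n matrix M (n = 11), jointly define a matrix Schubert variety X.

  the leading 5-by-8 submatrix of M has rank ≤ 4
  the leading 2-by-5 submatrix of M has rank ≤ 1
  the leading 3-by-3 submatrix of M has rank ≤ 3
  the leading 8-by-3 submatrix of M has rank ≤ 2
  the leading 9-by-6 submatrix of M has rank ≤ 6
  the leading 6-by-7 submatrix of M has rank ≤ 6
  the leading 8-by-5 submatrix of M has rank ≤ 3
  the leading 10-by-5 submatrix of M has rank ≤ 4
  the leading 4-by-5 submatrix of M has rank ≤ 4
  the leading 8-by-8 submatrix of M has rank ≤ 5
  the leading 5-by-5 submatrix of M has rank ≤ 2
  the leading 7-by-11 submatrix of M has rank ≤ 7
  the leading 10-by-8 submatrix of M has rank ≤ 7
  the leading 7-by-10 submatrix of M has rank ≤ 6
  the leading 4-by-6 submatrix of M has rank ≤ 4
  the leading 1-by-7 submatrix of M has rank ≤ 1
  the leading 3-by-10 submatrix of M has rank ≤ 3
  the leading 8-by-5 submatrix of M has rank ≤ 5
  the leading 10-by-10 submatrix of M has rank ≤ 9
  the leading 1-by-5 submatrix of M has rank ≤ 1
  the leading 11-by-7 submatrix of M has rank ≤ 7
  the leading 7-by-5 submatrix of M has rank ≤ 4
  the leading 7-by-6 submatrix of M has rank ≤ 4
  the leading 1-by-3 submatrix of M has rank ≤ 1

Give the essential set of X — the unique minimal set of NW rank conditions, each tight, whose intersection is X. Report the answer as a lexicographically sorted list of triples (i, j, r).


Propagating the 24 rank bounds to every northwest block:

  i=1: 1, 1, 1, 1, 1, 1, 1, 1, 1, 1, 1
  i=2: 1, 1, 1, 1, 1, 2, 2, 2, 2, 2, 2
  i=3: 1, 2, 2, 2, 2, 3, 3, 3, 3, 3, 3
  i=4: 1, 2, 2, 2, 2, 3, 4, 4, 4, 4, 4
  i=5: 1, 2, 2, 2, 2, 3, 4, 4, 5, 5, 5
  i=6: 1, 2, 2, 3, 3, 4, 5, 5, 6, 6, 6
  i=7: 1, 2, 2, 3, 3, 4, 5, 5, 6, 6, 7
  i=8: 1, 2, 2, 3, 3, 4, 5, 5, 6, 7, 8
  i=9: 1, 2, 3, 4, 4, 5, 6, 6, 7, 8, 9
  i=10: 1, 2, 3, 4, 4, 5, 6, 7, 8, 9, 10
  i=11: 1, 2, 3, 4, 5, 6, 7, 8, 9, 10, 11

the unique w with this rank table is (1, 6, 2, 7, 9, 4, 11, 10, 3, 8, 5).

Rothe diagram D(w) (20 cells), 8 SE-corners (essential conditions):

[(2, 5, 1), (5, 5, 2), (5, 8, 4), (7, 10, 6), (8, 3, 2), (8, 5, 3), (8, 8, 5), (10, 5, 4)]


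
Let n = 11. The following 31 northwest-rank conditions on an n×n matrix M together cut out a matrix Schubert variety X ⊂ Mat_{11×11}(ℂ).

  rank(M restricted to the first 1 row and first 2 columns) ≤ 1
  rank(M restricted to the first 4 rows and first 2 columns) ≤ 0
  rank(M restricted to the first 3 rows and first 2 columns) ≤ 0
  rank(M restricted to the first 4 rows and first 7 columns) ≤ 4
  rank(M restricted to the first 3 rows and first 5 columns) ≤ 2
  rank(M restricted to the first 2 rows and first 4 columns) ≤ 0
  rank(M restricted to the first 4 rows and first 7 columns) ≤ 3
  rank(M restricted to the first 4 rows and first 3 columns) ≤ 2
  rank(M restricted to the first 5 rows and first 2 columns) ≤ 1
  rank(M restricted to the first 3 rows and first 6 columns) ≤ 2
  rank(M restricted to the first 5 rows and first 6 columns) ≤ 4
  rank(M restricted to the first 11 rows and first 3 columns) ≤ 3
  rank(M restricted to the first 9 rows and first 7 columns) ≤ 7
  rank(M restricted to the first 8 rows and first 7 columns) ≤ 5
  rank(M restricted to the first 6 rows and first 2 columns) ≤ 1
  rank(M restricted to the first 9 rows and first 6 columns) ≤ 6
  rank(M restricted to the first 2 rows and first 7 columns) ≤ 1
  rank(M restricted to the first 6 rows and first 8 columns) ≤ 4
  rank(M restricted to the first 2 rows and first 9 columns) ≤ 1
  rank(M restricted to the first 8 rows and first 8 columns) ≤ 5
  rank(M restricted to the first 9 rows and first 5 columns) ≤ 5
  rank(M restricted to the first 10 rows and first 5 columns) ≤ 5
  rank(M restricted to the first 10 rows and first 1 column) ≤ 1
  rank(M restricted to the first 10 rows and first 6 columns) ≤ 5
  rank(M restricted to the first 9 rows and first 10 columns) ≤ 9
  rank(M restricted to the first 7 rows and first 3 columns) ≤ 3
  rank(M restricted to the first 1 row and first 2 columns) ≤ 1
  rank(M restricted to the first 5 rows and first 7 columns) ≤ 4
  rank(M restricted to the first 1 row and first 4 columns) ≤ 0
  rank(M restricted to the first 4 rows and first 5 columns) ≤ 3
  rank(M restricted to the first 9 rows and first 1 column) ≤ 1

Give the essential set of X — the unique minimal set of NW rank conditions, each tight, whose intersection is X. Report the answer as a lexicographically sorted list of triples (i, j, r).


Reconstructing r_w from the 31 given conditions:

  0 | 0 | 0 | 0 | 1 | 1 | 1 | 1 | 1 | 1 | 1
  0 | 0 | 0 | 0 | 1 | 1 | 1 | 1 | 1 | 2 | 2
  0 | 0 | 1 | 1 | 2 | 2 | 2 | 2 | 2 | 3 | 3
  0 | 0 | 1 | 2 | 3 | 3 | 3 | 3 | 3 | 4 | 4
  1 | 1 | 2 | 3 | 4 | 4 | 4 | 4 | 4 | 5 | 5
  1 | 1 | 2 | 3 | 4 | 4 | 4 | 4 | 5 | 6 | 6
  1 | 2 | 3 | 4 | 5 | 5 | 5 | 5 | 6 | 7 | 7
  1 | 2 | 3 | 4 | 5 | 5 | 5 | 5 | 6 | 7 | 8
  1 | 2 | 3 | 4 | 5 | 5 | 6 | 6 | 7 | 8 | 9
  1 | 2 | 3 | 4 | 5 | 5 | 6 | 7 | 8 | 9 | 10
  1 | 2 | 3 | 4 | 5 | 6 | 7 | 8 | 9 | 10 | 11

so w = (5, 10, 3, 4, 1, 9, 2, 11, 7, 8, 6).

|D(w)|=25, |Ess(w)|=7:

[(2, 4, 0), (2, 9, 1), (4, 2, 0), (6, 2, 1), (6, 8, 4), (8, 8, 5), (10, 6, 5)]


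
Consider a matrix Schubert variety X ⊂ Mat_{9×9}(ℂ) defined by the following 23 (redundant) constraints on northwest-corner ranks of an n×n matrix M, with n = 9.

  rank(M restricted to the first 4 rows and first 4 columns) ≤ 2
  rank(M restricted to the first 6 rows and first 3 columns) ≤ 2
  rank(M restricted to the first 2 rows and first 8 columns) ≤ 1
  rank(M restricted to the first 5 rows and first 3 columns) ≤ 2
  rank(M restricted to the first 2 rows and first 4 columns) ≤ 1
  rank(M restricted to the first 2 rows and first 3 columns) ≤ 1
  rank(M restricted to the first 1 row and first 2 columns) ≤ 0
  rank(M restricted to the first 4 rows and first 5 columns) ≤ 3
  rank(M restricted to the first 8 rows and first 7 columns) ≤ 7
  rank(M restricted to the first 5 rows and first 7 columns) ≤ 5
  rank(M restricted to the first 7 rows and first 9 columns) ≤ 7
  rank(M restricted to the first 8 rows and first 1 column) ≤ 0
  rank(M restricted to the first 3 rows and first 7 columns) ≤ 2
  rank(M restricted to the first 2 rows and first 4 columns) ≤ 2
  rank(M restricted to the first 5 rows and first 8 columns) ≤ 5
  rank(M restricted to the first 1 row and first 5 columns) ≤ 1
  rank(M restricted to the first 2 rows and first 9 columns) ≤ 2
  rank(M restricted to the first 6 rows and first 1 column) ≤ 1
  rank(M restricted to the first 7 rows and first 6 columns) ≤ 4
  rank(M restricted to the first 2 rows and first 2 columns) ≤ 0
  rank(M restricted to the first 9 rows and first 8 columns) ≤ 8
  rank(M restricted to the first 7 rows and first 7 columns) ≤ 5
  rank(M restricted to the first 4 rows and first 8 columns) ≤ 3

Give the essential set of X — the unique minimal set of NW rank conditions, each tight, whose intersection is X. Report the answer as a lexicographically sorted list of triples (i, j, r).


Recovering R(i,j) via the rank-extension bound from the 23 conditions:

  i=1: 0, 0, 1, 1, 1, 1, 1, 1, 1
  i=2: 0, 0, 1, 1, 1, 1, 1, 1, 2
  i=3: 0, 1, 2, 2, 2, 2, 2, 2, 3
  i=4: 0, 1, 2, 2, 3, 3, 3, 3, 4
  i=5: 0, 1, 2, 3, 4, 4, 4, 4, 5
  i=6: 0, 1, 2, 3, 4, 4, 5, 5, 6
  i=7: 0, 1, 2, 3, 4, 4, 5, 6, 7
  i=8: 0, 1, 2, 3, 4, 5, 6, 7, 8
  i=9: 1, 2, 3, 4, 5, 6, 7, 8, 9

second differences of R give the permutation w = (3, 9, 2, 5, 4, 7, 8, 6, 1).

D(w) has 18 cells with 5 SE-corners; essential set:

[(2, 2, 0), (2, 8, 1), (4, 4, 2), (7, 6, 4), (8, 1, 0)]
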